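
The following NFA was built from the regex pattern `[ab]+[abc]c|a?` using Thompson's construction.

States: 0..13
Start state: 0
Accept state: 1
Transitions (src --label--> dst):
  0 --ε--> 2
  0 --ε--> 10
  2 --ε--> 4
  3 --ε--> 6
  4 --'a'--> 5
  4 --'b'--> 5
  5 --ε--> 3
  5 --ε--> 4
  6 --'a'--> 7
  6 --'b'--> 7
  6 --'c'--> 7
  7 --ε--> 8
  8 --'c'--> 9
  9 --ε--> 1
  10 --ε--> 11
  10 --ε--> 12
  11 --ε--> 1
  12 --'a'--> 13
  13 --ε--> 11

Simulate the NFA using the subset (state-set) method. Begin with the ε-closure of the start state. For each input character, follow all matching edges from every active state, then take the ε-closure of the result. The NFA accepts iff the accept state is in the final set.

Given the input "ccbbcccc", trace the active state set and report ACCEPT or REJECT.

start: ε-closure({0}) = {0,1,2,4,10,11,12}
'c' @ 1: {}  — no active states
rest 'cbbcccc' ignored (set empty)
after full input: {}  (accept=1 not in)

Answer: REJECT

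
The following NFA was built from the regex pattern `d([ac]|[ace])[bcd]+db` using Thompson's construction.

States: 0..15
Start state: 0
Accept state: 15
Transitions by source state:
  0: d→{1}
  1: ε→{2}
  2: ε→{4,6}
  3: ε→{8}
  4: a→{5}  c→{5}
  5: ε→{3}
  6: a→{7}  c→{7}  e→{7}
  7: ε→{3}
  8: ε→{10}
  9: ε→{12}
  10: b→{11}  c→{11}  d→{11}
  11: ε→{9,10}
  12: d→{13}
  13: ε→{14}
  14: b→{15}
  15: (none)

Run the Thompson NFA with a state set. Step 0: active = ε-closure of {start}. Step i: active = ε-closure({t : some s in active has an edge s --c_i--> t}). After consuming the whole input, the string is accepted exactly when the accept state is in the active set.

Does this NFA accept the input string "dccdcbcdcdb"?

Answer: ACCEPT

Trace:
initial (ε-close {0}): {0}
'd' @ 1: {1,2,4,6}
'c' @ 2: {3,5,7,8,10}
'c' @ 3: {9,10,11,12}
'd' @ 4: {9,10,11,12,13,14}
'c' @ 5: {9,10,11,12}
'b' @ 6: {9,10,11,12}
'c' @ 7: {9,10,11,12}
'd' @ 8: {9,10,11,12,13,14}
'c' @ 9: {9,10,11,12}
'd' @ 10: {9,10,11,12,13,14}
'b' @ 11: {9,10,11,12,15}  (accept∈set)
end set {9,10,11,12,15} — state 15 in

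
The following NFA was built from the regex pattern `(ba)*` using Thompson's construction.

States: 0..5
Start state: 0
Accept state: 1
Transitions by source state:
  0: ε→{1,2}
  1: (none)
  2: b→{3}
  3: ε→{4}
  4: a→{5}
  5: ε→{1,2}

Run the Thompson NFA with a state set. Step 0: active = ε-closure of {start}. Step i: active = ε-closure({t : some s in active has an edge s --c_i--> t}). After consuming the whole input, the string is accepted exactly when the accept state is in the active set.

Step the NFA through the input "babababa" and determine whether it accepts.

Answer: ACCEPT

Trace:
initial (ε-close {0}): {0,1,2}
'b' @ 1: {3,4}
'a' @ 2: {1,2,5}  (accept∈set)
'b' @ 3: {3,4}
'a' @ 4: {1,2,5}  (accept∈set)
'b' @ 5: {3,4}
'a' @ 6: {1,2,5}  (accept∈set)
'b' @ 7: {3,4}
'a' @ 8: {1,2,5}  (accept∈set)
final: {1,2,5}; accept 1 in set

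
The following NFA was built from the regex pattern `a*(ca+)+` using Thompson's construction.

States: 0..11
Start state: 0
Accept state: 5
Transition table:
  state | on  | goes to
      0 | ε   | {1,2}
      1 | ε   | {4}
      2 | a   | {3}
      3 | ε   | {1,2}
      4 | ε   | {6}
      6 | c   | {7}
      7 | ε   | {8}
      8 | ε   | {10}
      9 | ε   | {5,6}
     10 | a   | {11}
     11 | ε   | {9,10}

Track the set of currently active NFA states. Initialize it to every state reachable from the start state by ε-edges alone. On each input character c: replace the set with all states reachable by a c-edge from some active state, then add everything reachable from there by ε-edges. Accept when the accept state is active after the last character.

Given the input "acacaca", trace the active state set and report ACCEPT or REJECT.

Answer: ACCEPT

Trace:
S₀ = ε-closure({0}) = {0,1,2,4,6}
'a' @ 1: {1,2,3,4,6}
'c' @ 2: {7,8,10}
'a' @ 3: {5,6,9,10,11}  (accept∈set)
'c' @ 4: {7,8,10}
'a' @ 5: {5,6,9,10,11}  (accept∈set)
'c' @ 6: {7,8,10}
'a' @ 7: {5,6,9,10,11}  (accept∈set)
final: {5,6,9,10,11}; accept 5 in set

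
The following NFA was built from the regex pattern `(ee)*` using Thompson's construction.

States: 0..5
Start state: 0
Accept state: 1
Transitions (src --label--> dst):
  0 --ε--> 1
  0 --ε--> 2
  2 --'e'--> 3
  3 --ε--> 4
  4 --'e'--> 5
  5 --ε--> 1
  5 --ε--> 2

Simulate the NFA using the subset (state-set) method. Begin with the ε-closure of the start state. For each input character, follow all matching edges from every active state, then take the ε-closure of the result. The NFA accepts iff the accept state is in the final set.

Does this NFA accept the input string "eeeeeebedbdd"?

Answer: REJECT

Derivation:
initial (ε-close {0}): {0,1,2}
'e' @ 1: {3,4}
'e' @ 2: {1,2,5}  (accept∈set)
'e' @ 3: {3,4}
'e' @ 4: {1,2,5}  (accept∈set)
'e' @ 5: {3,4}
'e' @ 6: {1,2,5}  (accept∈set)
'b' @ 7: {}  — dead — no transitions
rest 'edbdd' ignored (set empty)
final: {}; accept 1 not in set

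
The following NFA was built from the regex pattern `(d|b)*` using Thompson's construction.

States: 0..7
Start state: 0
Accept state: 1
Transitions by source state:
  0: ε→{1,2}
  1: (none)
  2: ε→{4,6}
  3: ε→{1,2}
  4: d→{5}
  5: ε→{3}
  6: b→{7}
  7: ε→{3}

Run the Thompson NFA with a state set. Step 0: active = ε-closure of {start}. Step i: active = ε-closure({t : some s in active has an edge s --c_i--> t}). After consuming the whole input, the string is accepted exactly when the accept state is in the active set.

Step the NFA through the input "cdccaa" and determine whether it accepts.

S₀ = ε-closure({0}) = {0,1,2,4,6}
'c' @ 1: {}  — dead — no transitions
rest 'dccaa' ignored (set empty)
end set {} — state 1 not in

Answer: REJECT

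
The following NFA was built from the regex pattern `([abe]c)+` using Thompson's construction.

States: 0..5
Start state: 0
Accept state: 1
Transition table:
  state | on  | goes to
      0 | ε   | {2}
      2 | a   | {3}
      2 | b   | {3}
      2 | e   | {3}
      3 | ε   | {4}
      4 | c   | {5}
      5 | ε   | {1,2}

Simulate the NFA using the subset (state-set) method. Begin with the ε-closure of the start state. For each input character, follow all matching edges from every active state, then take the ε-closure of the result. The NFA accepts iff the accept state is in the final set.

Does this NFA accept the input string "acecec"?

S₀ = ε-closure({0}) = {0,2}
'a' @ 1: {3,4}
'c' @ 2: {1,2,5}  ✓accept
'e' @ 3: {3,4}
'c' @ 4: {1,2,5}  ✓accept
'e' @ 5: {3,4}
'c' @ 6: {1,2,5}  ✓accept
final: {1,2,5}; accept 1 in set

Answer: ACCEPT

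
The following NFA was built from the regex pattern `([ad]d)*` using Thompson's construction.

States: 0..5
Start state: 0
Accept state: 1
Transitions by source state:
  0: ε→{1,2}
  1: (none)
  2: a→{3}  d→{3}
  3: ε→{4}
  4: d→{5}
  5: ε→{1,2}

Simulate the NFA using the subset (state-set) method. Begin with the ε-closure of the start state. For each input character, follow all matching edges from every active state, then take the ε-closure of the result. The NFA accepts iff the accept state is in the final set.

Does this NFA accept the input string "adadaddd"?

Answer: ACCEPT

Trace:
S₀ = ε-closure({0}) = {0,1,2}
'a' @ 1: {3,4}
'd' @ 2: {1,2,5}  [accepting]
'a' @ 3: {3,4}
'd' @ 4: {1,2,5}  [accepting]
'a' @ 5: {3,4}
'd' @ 6: {1,2,5}  [accepting]
'd' @ 7: {3,4}
'd' @ 8: {1,2,5}  [accepting]
final: {1,2,5}; accept 1 in set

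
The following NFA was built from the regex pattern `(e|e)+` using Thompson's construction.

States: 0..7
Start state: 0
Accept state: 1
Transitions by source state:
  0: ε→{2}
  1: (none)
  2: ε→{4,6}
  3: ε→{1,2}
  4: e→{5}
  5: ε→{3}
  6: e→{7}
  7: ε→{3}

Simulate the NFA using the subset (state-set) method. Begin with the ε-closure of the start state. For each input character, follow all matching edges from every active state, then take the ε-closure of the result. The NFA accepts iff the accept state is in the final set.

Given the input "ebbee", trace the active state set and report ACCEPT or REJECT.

initial (ε-close {0}): {0,2,4,6}
'e' @ 1: {1,2,3,4,5,6,7}  ✓accept
'b' @ 2: {}  — no active states
rest 'bee' ignored (set empty)
after full input: {}  (accept=1 not in)

Answer: REJECT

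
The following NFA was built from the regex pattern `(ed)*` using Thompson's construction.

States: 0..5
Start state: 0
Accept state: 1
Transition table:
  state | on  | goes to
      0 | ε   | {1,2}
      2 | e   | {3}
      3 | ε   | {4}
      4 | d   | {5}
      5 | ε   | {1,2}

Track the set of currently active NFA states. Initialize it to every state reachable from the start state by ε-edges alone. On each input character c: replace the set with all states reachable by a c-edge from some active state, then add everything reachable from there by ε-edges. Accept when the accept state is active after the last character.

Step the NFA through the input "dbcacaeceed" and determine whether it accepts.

Answer: REJECT

Derivation:
initial (ε-close {0}): {0,1,2}
'd' @ 1: {}  — dead — no transitions
rest 'bcacaeceed' ignored (set empty)
final: {}; accept 1 not in set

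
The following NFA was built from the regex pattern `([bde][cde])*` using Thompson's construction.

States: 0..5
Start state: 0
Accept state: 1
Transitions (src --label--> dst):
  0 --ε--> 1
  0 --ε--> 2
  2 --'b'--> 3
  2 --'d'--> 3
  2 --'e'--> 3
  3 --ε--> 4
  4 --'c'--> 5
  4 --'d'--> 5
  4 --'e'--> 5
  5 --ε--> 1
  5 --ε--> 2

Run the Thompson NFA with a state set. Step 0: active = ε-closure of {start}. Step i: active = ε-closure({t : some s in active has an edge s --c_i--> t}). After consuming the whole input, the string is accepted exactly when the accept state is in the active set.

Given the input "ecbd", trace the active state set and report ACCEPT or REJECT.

Answer: ACCEPT

Derivation:
start: ε-closure({0}) = {0,1,2}
'e' @ 1: {3,4}
'c' @ 2: {1,2,5}  ✓accept
'b' @ 3: {3,4}
'd' @ 4: {1,2,5}  ✓accept
end set {1,2,5} — state 1 in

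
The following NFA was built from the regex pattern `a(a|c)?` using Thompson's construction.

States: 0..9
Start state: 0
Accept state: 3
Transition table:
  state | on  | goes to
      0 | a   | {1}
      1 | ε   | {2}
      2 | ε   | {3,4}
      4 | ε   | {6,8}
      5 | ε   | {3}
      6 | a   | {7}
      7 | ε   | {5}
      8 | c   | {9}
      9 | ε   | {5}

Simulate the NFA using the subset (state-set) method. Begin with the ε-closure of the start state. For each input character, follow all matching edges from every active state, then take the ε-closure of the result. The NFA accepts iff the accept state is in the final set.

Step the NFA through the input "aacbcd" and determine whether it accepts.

Answer: REJECT

Derivation:
S₀ = ε-closure({0}) = {0}
'a' @ 1: {1,2,3,4,6,8}  ✓accept
'a' @ 2: {3,5,7}  ✓accept
'c' @ 3: {}  — state set empty
rest 'bcd' ignored (set empty)
after full input: {}  (accept=3 not in)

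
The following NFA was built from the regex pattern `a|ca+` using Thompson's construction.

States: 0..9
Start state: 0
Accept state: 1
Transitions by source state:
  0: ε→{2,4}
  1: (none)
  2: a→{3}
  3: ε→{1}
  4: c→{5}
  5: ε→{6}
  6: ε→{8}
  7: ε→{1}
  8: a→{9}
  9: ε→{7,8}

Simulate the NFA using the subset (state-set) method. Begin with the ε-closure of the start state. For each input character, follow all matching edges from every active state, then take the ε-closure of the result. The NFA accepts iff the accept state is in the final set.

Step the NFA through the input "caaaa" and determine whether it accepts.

Answer: ACCEPT

Trace:
S₀ = ε-closure({0}) = {0,2,4}
'c' @ 1: {5,6,8}
'a' @ 2: {1,7,8,9}  [accepting]
'a' @ 3: {1,7,8,9}  [accepting]
'a' @ 4: {1,7,8,9}  [accepting]
'a' @ 5: {1,7,8,9}  [accepting]
final: {1,7,8,9}; accept 1 in set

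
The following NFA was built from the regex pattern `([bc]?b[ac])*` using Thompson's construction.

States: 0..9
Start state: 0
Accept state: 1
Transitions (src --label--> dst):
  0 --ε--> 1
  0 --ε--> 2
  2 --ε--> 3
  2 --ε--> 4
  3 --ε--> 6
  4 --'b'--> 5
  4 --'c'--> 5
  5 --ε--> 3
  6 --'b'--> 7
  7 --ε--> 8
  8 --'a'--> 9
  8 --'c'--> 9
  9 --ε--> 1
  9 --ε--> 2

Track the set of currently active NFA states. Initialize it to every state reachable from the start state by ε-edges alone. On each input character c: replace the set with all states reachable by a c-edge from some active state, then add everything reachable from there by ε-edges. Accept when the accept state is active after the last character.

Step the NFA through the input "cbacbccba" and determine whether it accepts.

Answer: ACCEPT

Trace:
initial (ε-close {0}): {0,1,2,3,4,6}
'c' @ 1: {3,5,6}
'b' @ 2: {7,8}
'a' @ 3: {1,2,3,4,6,9}  ✓accept
'c' @ 4: {3,5,6}
'b' @ 5: {7,8}
'c' @ 6: {1,2,3,4,6,9}  ✓accept
'c' @ 7: {3,5,6}
'b' @ 8: {7,8}
'a' @ 9: {1,2,3,4,6,9}  ✓accept
after full input: {1,2,3,4,6,9}  (accept=1 in)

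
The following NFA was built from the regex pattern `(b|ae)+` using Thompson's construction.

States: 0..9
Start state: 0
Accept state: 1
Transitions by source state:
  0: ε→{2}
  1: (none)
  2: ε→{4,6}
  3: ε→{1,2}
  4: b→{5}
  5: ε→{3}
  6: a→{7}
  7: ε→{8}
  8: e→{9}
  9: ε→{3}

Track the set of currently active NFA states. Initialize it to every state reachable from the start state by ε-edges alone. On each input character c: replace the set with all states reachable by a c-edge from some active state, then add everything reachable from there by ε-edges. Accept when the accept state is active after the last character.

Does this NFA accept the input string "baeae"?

Answer: ACCEPT

Derivation:
initial (ε-close {0}): {0,2,4,6}
'b' @ 1: {1,2,3,4,5,6}  (accept∈set)
'a' @ 2: {7,8}
'e' @ 3: {1,2,3,4,6,9}  (accept∈set)
'a' @ 4: {7,8}
'e' @ 5: {1,2,3,4,6,9}  (accept∈set)
final: {1,2,3,4,6,9}; accept 1 in set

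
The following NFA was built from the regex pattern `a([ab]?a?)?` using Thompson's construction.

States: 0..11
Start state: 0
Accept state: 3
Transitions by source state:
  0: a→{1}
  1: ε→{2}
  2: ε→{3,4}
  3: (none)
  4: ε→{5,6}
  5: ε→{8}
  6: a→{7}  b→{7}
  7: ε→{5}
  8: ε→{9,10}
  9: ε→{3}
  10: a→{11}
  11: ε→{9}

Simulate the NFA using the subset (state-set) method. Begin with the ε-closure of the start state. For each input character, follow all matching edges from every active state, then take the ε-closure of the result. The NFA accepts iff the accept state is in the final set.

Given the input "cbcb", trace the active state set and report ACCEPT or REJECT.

initial (ε-close {0}): {0}
'c' @ 1: {}  — dead — no transitions
rest 'bcb' ignored (set empty)
end set {} — state 3 not in

Answer: REJECT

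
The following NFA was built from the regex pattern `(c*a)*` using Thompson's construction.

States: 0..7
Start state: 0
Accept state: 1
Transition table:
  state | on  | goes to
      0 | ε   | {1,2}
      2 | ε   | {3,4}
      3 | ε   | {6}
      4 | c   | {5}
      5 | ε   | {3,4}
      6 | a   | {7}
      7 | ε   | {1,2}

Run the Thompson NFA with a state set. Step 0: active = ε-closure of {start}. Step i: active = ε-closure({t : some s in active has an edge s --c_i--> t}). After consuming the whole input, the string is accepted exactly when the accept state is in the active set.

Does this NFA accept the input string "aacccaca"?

Answer: ACCEPT

Steps:
start: ε-closure({0}) = {0,1,2,3,4,6}
'a' @ 1: {1,2,3,4,6,7}  ✓accept
'a' @ 2: {1,2,3,4,6,7}  ✓accept
'c' @ 3: {3,4,5,6}
'c' @ 4: {3,4,5,6}
'c' @ 5: {3,4,5,6}
'a' @ 6: {1,2,3,4,6,7}  ✓accept
'c' @ 7: {3,4,5,6}
'a' @ 8: {1,2,3,4,6,7}  ✓accept
after full input: {1,2,3,4,6,7}  (accept=1 in)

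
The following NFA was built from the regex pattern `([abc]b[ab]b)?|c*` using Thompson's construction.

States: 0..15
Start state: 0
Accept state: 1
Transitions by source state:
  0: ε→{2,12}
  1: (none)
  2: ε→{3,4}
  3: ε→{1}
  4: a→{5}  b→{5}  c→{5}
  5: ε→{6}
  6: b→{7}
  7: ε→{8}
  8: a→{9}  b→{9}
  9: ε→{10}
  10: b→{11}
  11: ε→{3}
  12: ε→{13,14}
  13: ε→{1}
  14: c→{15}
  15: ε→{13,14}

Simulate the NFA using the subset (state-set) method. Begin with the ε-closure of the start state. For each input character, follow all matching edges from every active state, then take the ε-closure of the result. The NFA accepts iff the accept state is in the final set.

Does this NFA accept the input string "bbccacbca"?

Answer: REJECT

Steps:
S₀ = ε-closure({0}) = {0,1,2,3,4,12,13,14}
'b' @ 1: {5,6}
'b' @ 2: {7,8}
'c' @ 3: {}  — no active states
rest 'cacbca' ignored (set empty)
end set {} — state 1 not in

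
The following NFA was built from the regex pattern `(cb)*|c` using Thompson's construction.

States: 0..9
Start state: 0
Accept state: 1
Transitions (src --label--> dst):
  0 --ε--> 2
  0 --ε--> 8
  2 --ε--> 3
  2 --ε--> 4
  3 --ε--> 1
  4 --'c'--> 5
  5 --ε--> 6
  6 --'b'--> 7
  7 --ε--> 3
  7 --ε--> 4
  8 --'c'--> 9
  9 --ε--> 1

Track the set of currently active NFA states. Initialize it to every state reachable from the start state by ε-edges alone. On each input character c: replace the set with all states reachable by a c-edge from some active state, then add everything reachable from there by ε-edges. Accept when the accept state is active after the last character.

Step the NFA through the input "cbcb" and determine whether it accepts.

start: ε-closure({0}) = {0,1,2,3,4,8}
'c' @ 1: {1,5,6,9}  (accept∈set)
'b' @ 2: {1,3,4,7}  (accept∈set)
'c' @ 3: {5,6}
'b' @ 4: {1,3,4,7}  (accept∈set)
final: {1,3,4,7}; accept 1 in set

Answer: ACCEPT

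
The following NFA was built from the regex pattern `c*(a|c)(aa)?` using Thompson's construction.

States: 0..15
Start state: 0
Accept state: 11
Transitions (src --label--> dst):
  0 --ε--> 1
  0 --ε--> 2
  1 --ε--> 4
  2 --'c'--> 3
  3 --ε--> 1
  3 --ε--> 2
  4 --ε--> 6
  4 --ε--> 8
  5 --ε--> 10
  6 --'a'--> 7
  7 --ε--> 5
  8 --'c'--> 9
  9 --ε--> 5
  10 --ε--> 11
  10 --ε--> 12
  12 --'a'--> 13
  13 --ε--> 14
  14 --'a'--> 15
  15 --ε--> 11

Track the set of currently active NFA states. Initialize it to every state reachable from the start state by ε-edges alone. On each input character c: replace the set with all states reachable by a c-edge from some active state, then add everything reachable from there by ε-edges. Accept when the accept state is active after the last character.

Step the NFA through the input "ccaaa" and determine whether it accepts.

S₀ = ε-closure({0}) = {0,1,2,4,6,8}
'c' @ 1: {1,2,3,4,5,6,8,9,10,11,12}  [accepting]
'c' @ 2: {1,2,3,4,5,6,8,9,10,11,12}  [accepting]
'a' @ 3: {5,7,10,11,12,13,14}  [accepting]
'a' @ 4: {11,13,14,15}  [accepting]
'a' @ 5: {11,15}  [accepting]
end set {11,15} — state 11 in

Answer: ACCEPT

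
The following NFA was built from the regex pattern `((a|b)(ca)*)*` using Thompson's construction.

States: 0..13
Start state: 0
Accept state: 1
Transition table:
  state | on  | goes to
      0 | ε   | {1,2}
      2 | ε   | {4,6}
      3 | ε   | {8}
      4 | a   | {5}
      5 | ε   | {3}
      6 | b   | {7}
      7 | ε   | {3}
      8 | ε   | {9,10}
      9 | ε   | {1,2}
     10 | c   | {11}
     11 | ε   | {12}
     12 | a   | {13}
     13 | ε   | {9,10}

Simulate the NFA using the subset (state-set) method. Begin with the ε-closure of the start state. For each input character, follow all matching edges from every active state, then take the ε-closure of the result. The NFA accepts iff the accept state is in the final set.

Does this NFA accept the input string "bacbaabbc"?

start: ε-closure({0}) = {0,1,2,4,6}
'b' @ 1: {1,2,3,4,6,7,8,9,10}  [accepting]
'a' @ 2: {1,2,3,4,5,6,8,9,10}  [accepting]
'c' @ 3: {11,12}
'b' @ 4: {}  — dead — no transitions
rest 'aabbc' ignored (set empty)
end set {} — state 1 not in

Answer: REJECT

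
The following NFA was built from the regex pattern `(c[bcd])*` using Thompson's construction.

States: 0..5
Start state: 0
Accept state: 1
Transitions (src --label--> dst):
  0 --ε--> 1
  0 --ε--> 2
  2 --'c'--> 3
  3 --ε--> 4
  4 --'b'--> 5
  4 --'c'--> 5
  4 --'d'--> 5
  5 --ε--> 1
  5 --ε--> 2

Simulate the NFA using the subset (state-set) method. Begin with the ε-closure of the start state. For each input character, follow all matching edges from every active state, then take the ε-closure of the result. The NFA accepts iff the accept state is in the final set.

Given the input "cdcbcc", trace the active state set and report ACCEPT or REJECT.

Answer: ACCEPT

Trace:
initial (ε-close {0}): {0,1,2}
'c' @ 1: {3,4}
'd' @ 2: {1,2,5}  [accepting]
'c' @ 3: {3,4}
'b' @ 4: {1,2,5}  [accepting]
'c' @ 5: {3,4}
'c' @ 6: {1,2,5}  [accepting]
after full input: {1,2,5}  (accept=1 in)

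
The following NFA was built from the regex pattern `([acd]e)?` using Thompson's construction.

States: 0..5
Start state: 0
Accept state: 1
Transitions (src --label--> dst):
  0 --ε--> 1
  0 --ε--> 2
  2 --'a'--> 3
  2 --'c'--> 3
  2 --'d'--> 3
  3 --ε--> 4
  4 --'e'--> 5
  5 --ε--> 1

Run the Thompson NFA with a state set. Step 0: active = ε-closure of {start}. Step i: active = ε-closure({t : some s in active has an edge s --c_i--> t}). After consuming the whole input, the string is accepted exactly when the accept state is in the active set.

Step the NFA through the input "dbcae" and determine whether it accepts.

Answer: REJECT

Derivation:
S₀ = ε-closure({0}) = {0,1,2}
'd' @ 1: {3,4}
'b' @ 2: {}  — dead — no transitions
rest 'cae' ignored (set empty)
final: {}; accept 1 not in set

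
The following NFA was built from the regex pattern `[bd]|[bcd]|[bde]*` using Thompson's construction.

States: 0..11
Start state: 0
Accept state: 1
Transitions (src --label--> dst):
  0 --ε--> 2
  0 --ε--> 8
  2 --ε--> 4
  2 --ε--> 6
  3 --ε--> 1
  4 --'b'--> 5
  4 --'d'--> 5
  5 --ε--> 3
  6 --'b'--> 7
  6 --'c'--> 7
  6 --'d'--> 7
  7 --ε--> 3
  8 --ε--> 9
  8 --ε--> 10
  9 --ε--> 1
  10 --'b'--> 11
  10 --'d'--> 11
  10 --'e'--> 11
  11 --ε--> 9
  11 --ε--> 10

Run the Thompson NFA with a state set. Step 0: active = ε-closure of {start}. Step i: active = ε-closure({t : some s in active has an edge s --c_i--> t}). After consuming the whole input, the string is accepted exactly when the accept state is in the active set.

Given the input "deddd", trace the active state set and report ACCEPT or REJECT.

Answer: ACCEPT

Steps:
initial (ε-close {0}): {0,1,2,4,6,8,9,10}
'd' @ 1: {1,3,5,7,9,10,11}  ✓accept
'e' @ 2: {1,9,10,11}  ✓accept
'd' @ 3: {1,9,10,11}  ✓accept
'd' @ 4: {1,9,10,11}  ✓accept
'd' @ 5: {1,9,10,11}  ✓accept
end set {1,9,10,11} — state 1 in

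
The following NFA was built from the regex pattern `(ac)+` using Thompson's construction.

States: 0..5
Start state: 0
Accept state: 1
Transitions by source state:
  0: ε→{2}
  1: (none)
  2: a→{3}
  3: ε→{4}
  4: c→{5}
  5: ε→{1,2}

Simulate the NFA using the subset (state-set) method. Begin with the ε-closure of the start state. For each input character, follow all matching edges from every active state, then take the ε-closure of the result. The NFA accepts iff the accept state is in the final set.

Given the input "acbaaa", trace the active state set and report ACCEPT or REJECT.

start: ε-closure({0}) = {0,2}
'a' @ 1: {3,4}
'c' @ 2: {1,2,5}  ✓accept
'b' @ 3: {}  — no active states
rest 'aaa' ignored (set empty)
after full input: {}  (accept=1 not in)

Answer: REJECT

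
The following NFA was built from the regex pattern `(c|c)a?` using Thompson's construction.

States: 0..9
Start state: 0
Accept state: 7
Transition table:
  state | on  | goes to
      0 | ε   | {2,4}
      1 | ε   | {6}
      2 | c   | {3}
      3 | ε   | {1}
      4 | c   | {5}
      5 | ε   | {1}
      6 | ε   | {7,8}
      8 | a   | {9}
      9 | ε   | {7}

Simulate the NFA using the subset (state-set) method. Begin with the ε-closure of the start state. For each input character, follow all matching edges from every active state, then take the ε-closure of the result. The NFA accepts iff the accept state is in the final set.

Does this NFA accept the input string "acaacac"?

start: ε-closure({0}) = {0,2,4}
'a' @ 1: {}  — no active states
rest 'caacac' ignored (set empty)
end set {} — state 7 not in

Answer: REJECT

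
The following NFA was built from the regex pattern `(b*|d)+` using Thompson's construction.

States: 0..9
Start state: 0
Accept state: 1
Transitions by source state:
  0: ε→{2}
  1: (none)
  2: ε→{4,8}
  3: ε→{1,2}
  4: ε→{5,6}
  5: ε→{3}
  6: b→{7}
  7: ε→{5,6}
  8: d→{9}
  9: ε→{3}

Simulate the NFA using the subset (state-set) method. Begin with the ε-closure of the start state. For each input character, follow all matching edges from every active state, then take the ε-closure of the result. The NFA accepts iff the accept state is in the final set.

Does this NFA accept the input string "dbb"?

initial (ε-close {0}): {0,1,2,3,4,5,6,8}
'd' @ 1: {1,2,3,4,5,6,8,9}  [accepting]
'b' @ 2: {1,2,3,4,5,6,7,8}  [accepting]
'b' @ 3: {1,2,3,4,5,6,7,8}  [accepting]
end set {1,2,3,4,5,6,7,8} — state 1 in

Answer: ACCEPT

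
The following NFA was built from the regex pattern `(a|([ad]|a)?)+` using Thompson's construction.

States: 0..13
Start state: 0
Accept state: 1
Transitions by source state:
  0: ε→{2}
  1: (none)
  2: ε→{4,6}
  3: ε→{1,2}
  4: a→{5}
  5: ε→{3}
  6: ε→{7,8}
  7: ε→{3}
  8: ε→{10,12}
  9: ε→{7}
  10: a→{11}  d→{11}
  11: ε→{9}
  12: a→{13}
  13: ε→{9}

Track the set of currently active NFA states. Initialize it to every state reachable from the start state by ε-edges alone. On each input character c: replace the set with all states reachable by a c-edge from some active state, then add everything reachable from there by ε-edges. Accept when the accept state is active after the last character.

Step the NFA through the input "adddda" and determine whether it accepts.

Answer: ACCEPT

Trace:
S₀ = ε-closure({0}) = {0,1,2,3,4,6,7,8,10,12}
'a' @ 1: {1,2,3,4,5,6,7,8,9,10,11,12,13}  ✓accept
'd' @ 2: {1,2,3,4,6,7,8,9,10,11,12}  ✓accept
'd' @ 3: {1,2,3,4,6,7,8,9,10,11,12}  ✓accept
'd' @ 4: {1,2,3,4,6,7,8,9,10,11,12}  ✓accept
'd' @ 5: {1,2,3,4,6,7,8,9,10,11,12}  ✓accept
'a' @ 6: {1,2,3,4,5,6,7,8,9,10,11,12,13}  ✓accept
end set {1,2,3,4,5,6,7,8,9,10,11,12,13} — state 1 in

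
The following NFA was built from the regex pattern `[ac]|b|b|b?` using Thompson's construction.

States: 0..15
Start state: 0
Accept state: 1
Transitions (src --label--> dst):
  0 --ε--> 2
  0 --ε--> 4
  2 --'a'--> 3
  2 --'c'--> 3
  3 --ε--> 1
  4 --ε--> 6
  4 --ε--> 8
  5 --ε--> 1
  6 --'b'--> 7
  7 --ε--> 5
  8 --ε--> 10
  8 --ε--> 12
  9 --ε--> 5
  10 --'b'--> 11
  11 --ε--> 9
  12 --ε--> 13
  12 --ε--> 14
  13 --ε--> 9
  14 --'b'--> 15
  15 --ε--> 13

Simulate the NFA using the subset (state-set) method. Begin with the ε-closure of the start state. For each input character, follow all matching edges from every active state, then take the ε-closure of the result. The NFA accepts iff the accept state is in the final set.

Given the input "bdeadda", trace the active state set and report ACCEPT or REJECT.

initial (ε-close {0}): {0,1,2,4,5,6,8,9,10,12,13,14}
'b' @ 1: {1,5,7,9,11,13,15}  ✓accept
'd' @ 2: {}  — state set empty
rest 'eadda' ignored (set empty)
end set {} — state 1 not in

Answer: REJECT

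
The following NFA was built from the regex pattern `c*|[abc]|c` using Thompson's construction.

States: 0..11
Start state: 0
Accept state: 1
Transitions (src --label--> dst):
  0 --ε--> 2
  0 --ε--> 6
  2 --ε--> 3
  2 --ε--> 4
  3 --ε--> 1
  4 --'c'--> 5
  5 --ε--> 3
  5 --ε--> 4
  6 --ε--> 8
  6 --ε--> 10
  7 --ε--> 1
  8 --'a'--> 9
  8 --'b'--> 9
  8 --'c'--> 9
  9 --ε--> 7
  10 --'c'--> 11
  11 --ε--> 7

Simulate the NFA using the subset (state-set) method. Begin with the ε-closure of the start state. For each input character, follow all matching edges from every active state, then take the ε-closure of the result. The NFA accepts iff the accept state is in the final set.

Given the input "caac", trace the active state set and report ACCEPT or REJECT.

Answer: REJECT

Steps:
S₀ = ε-closure({0}) = {0,1,2,3,4,6,8,10}
'c' @ 1: {1,3,4,5,7,9,11}  ✓accept
'a' @ 2: {}  — dead — no transitions
rest 'ac' ignored (set empty)
final: {}; accept 1 not in set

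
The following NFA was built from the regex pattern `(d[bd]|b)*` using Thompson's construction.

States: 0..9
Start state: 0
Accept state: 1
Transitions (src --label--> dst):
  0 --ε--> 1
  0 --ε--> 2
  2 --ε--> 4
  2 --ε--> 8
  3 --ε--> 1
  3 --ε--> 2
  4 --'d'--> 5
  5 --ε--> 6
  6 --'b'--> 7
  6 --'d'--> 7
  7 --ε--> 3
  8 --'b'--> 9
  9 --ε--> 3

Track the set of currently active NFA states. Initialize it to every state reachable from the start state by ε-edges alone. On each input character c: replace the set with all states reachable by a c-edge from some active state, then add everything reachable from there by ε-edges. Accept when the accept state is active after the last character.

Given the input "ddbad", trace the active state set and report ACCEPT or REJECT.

S₀ = ε-closure({0}) = {0,1,2,4,8}
'd' @ 1: {5,6}
'd' @ 2: {1,2,3,4,7,8}  ✓accept
'b' @ 3: {1,2,3,4,8,9}  ✓accept
'a' @ 4: {}  — dead — no transitions
rest 'd' ignored (set empty)
end set {} — state 1 not in

Answer: REJECT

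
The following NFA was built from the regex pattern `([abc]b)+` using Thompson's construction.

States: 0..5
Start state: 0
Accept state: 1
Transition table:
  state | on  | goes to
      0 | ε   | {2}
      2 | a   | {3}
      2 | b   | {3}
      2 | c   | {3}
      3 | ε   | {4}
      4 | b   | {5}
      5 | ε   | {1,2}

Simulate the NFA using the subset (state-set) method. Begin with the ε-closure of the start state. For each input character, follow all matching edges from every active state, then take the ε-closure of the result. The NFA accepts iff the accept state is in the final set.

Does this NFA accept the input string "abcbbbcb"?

Answer: ACCEPT

Steps:
start: ε-closure({0}) = {0,2}
'a' @ 1: {3,4}
'b' @ 2: {1,2,5}  (accept∈set)
'c' @ 3: {3,4}
'b' @ 4: {1,2,5}  (accept∈set)
'b' @ 5: {3,4}
'b' @ 6: {1,2,5}  (accept∈set)
'c' @ 7: {3,4}
'b' @ 8: {1,2,5}  (accept∈set)
after full input: {1,2,5}  (accept=1 in)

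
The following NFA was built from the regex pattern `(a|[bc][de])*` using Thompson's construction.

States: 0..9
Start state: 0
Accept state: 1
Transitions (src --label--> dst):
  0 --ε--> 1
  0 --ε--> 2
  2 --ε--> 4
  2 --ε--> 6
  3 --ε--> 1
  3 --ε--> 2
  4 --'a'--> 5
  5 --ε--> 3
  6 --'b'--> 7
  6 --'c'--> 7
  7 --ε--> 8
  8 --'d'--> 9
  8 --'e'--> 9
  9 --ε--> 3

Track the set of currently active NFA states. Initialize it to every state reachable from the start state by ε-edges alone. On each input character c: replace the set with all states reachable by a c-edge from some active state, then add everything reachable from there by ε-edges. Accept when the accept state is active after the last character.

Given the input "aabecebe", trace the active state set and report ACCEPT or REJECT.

start: ε-closure({0}) = {0,1,2,4,6}
'a' @ 1: {1,2,3,4,5,6}  [accepting]
'a' @ 2: {1,2,3,4,5,6}  [accepting]
'b' @ 3: {7,8}
'e' @ 4: {1,2,3,4,6,9}  [accepting]
'c' @ 5: {7,8}
'e' @ 6: {1,2,3,4,6,9}  [accepting]
'b' @ 7: {7,8}
'e' @ 8: {1,2,3,4,6,9}  [accepting]
final: {1,2,3,4,6,9}; accept 1 in set

Answer: ACCEPT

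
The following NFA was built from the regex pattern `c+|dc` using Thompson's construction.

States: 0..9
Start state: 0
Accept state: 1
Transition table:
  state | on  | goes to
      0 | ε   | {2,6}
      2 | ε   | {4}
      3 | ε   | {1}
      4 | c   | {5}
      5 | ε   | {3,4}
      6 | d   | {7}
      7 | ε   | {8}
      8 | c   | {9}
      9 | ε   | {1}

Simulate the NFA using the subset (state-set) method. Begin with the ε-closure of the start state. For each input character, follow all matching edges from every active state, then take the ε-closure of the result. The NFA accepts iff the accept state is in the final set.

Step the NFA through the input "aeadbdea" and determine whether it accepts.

Answer: REJECT

Derivation:
start: ε-closure({0}) = {0,2,4,6}
'a' @ 1: {}  — dead — no transitions
rest 'eadbdea' ignored (set empty)
final: {}; accept 1 not in set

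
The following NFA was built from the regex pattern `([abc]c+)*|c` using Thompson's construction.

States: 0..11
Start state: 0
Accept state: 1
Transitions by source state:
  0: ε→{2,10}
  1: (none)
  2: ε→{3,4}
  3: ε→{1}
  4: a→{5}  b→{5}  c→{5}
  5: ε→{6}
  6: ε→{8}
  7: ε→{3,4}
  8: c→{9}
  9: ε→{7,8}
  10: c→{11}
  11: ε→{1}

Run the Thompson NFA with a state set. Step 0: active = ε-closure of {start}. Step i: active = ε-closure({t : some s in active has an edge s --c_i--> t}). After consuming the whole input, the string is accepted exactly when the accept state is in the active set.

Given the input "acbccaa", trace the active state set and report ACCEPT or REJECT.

Answer: REJECT

Steps:
start: ε-closure({0}) = {0,1,2,3,4,10}
'a' @ 1: {5,6,8}
'c' @ 2: {1,3,4,7,8,9}  [accepting]
'b' @ 3: {5,6,8}
'c' @ 4: {1,3,4,7,8,9}  [accepting]
'c' @ 5: {1,3,4,5,6,7,8,9}  [accepting]
'a' @ 6: {5,6,8}
'a' @ 7: {}  — no active states
final: {}; accept 1 not in set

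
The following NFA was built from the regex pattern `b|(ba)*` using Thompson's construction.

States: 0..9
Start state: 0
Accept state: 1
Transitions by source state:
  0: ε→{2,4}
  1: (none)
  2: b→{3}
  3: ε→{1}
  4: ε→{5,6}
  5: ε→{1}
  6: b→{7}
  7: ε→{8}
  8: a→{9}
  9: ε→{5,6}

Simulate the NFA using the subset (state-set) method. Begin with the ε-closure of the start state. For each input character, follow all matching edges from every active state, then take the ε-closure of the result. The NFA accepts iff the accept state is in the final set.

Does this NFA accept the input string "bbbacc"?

S₀ = ε-closure({0}) = {0,1,2,4,5,6}
'b' @ 1: {1,3,7,8}  [accepting]
'b' @ 2: {}  — state set empty
rest 'bacc' ignored (set empty)
end set {} — state 1 not in

Answer: REJECT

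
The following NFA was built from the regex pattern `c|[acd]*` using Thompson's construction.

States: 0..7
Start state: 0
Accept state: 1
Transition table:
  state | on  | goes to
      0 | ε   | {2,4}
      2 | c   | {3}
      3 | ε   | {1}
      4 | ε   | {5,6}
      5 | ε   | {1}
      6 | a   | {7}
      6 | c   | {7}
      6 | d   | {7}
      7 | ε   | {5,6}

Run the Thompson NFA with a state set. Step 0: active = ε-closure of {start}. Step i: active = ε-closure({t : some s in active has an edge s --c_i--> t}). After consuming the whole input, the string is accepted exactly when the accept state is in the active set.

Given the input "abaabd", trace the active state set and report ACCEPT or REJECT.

Answer: REJECT

Derivation:
initial (ε-close {0}): {0,1,2,4,5,6}
'a' @ 1: {1,5,6,7}  ✓accept
'b' @ 2: {}  — no active states
rest 'aabd' ignored (set empty)
after full input: {}  (accept=1 not in)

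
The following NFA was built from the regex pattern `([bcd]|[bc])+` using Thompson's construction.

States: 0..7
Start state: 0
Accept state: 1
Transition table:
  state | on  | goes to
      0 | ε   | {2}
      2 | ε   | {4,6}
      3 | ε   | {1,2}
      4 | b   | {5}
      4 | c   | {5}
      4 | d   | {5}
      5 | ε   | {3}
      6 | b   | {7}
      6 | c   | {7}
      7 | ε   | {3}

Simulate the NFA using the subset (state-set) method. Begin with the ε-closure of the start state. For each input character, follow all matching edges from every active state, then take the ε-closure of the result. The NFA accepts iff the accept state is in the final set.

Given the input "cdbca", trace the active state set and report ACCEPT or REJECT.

Answer: REJECT

Trace:
S₀ = ε-closure({0}) = {0,2,4,6}
'c' @ 1: {1,2,3,4,5,6,7}  ✓accept
'd' @ 2: {1,2,3,4,5,6}  ✓accept
'b' @ 3: {1,2,3,4,5,6,7}  ✓accept
'c' @ 4: {1,2,3,4,5,6,7}  ✓accept
'a' @ 5: {}  — state set empty
end set {} — state 1 not in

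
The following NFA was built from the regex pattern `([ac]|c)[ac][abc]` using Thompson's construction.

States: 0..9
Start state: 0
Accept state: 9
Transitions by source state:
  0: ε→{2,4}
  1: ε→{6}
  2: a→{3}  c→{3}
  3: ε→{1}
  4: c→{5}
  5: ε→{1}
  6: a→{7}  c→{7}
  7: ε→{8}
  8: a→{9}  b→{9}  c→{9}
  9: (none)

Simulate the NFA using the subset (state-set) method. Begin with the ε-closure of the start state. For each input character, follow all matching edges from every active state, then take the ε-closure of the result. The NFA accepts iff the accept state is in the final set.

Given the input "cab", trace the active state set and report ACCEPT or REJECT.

Answer: ACCEPT

Steps:
start: ε-closure({0}) = {0,2,4}
'c' @ 1: {1,3,5,6}
'a' @ 2: {7,8}
'b' @ 3: {9}  [accepting]
after full input: {9}  (accept=9 in)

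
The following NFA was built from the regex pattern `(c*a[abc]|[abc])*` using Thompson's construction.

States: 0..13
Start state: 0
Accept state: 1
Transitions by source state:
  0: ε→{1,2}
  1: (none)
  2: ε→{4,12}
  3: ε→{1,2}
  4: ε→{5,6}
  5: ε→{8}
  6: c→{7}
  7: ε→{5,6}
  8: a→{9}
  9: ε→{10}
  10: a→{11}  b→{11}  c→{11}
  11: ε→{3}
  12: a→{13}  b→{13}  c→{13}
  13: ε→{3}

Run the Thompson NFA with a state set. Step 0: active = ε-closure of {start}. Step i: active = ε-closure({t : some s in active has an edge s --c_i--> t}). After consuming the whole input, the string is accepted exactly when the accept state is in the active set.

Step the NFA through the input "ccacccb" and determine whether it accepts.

start: ε-closure({0}) = {0,1,2,4,5,6,8,12}
'c' @ 1: {1,2,3,4,5,6,7,8,12,13}  [accepting]
'c' @ 2: {1,2,3,4,5,6,7,8,12,13}  [accepting]
'a' @ 3: {1,2,3,4,5,6,8,9,10,12,13}  [accepting]
'c' @ 4: {1,2,3,4,5,6,7,8,11,12,13}  [accepting]
'c' @ 5: {1,2,3,4,5,6,7,8,12,13}  [accepting]
'c' @ 6: {1,2,3,4,5,6,7,8,12,13}  [accepting]
'b' @ 7: {1,2,3,4,5,6,8,12,13}  [accepting]
final: {1,2,3,4,5,6,8,12,13}; accept 1 in set

Answer: ACCEPT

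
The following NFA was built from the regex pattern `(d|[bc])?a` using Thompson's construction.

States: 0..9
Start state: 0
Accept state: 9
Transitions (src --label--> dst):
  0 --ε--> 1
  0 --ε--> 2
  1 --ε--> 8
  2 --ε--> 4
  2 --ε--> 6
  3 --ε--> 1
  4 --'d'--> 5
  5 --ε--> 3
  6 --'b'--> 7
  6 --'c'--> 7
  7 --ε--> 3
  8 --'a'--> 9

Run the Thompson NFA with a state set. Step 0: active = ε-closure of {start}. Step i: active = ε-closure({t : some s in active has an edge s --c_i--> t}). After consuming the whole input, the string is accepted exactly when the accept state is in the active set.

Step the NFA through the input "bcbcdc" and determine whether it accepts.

S₀ = ε-closure({0}) = {0,1,2,4,6,8}
'b' @ 1: {1,3,7,8}
'c' @ 2: {}  — no active states
rest 'bcdc' ignored (set empty)
final: {}; accept 9 not in set

Answer: REJECT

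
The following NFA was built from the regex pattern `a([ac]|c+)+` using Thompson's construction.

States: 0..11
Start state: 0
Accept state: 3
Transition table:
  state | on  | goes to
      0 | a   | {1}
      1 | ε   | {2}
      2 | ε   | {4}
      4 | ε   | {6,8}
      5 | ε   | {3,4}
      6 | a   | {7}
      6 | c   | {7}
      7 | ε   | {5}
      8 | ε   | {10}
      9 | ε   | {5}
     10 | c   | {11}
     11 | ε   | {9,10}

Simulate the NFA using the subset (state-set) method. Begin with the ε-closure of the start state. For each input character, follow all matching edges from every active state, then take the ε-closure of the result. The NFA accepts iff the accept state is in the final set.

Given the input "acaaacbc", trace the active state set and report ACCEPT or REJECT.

Answer: REJECT

Steps:
initial (ε-close {0}): {0}
'a' @ 1: {1,2,4,6,8,10}
'c' @ 2: {3,4,5,6,7,8,9,10,11}  ✓accept
'a' @ 3: {3,4,5,6,7,8,10}  ✓accept
'a' @ 4: {3,4,5,6,7,8,10}  ✓accept
'a' @ 5: {3,4,5,6,7,8,10}  ✓accept
'c' @ 6: {3,4,5,6,7,8,9,10,11}  ✓accept
'b' @ 7: {}  — dead — no transitions
rest 'c' ignored (set empty)
end set {} — state 3 not in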